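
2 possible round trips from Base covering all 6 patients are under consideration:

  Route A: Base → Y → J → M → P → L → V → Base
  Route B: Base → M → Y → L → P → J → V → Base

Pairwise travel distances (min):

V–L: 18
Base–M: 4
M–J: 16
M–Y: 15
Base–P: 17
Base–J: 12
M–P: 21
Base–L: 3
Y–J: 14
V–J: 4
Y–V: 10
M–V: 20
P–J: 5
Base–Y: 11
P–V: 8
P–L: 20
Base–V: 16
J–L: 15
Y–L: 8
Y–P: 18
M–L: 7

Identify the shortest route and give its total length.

Route A: 11 + 14 + 16 + 21 + 20 + 18 + 16 = 116
Route B: 4 + 15 + 8 + 20 + 5 + 4 + 16 = 72

72 min — Route B is the shortest.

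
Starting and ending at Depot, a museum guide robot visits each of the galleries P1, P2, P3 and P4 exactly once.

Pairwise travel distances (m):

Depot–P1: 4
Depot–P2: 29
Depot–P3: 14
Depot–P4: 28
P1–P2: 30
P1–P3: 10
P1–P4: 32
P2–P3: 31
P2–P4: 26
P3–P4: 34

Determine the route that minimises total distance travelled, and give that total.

99 m — the shortest possible round trip.

There are 12 distinct closed tours to check (reversals are equivalent).
Depot → P1 → P2 → P3 → P4 → Depot: 4+30+31+34+28 = 127
Depot → P1 → P2 → P4 → P3 → Depot: 4+30+26+34+14 = 108
Depot → P1 → P3 → P2 → P4 → Depot: 4+10+31+26+28 = 99
Depot → P1 → P3 → P4 → P2 → Depot: 4+10+34+26+29 = 103
Depot → P1 → P4 → P2 → P3 → Depot: 4+32+26+31+14 = 107
Depot → P1 → P4 → P3 → P2 → Depot: 4+32+34+31+29 = 130
Depot → P2 → P1 → P3 → P4 → Depot: 29+30+10+34+28 = 131
Depot → P2 → P1 → P4 → P3 → Depot: 29+30+32+34+14 = 139
Depot → P2 → P3 → P1 → P4 → Depot: 29+31+10+32+28 = 130
Depot → P2 → P4 → P1 → P3 → Depot: 29+26+32+10+14 = 111
Depot → P3 → P1 → P2 → P4 → Depot: 14+10+30+26+28 = 108
Depot → P3 → P2 → P1 → P4 → Depot: 14+31+30+32+28 = 135
The minimum is 99.
One optimal route: Depot → P1 → P3 → P2 → P4 → Depot (or its reverse).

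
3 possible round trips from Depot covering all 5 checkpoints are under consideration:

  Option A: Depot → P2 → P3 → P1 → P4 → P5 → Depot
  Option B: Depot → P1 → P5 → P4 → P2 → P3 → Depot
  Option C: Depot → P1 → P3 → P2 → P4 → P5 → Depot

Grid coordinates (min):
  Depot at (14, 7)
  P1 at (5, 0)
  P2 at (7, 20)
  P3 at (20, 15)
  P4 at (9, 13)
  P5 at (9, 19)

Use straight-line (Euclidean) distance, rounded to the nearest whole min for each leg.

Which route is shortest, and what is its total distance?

67 min — Option B is the shortest.

Option A: 15 + 14 + 21 + 14 + 6 + 13 = 83
Option B: 11 + 19 + 6 + 7 + 14 + 10 = 67
Option C: 11 + 21 + 14 + 7 + 6 + 13 = 72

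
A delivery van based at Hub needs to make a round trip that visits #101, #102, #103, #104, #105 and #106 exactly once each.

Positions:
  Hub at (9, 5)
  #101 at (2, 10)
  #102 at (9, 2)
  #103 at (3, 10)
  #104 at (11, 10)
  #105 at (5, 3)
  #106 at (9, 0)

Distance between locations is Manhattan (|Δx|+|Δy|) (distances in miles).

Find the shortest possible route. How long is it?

With 6 stops there are 6!/2 = 360 distinct round trips (a route and its reverse cost the same).
Hub→#101→#102→#103→#104→#105→#106→Hub: 12+15+14+8+13+7+5 = 74
Hub→#101→#102→#103→#104→#106→#105→Hub: 12+15+14+8+12+7+6 = 74
Hub→#101→#102→#103→#105→#104→#106→Hub: 12+15+14+9+13+12+5 = 80
Hub→#101→#102→#103→#105→#106→#104→Hub: 12+15+14+9+7+12+7 = 76
Hub→#101→#102→#103→#106→#104→#105→Hub: 12+15+14+16+12+13+6 = 88
Hub→#101→#102→#103→#106→#105→#104→Hub: 12+15+14+16+7+13+7 = 84
Hub→#101→#102→#104→#103→#105→#106→Hub: 12+15+10+8+9+7+5 = 66
Hub→#101→#102→#104→#103→#106→#105→Hub: 12+15+10+8+16+7+6 = 74
… (352 more)
Hub→#102→#106→#105→#101→#103→#104→Hub: 3+2+7+10+1+8+7 = 38  ← best
The minimum is 38.
One optimal route: Hub → #102 → #106 → #105 → #101 → #103 → #104 → Hub (or its reverse).

Minimum total distance: 38 miles.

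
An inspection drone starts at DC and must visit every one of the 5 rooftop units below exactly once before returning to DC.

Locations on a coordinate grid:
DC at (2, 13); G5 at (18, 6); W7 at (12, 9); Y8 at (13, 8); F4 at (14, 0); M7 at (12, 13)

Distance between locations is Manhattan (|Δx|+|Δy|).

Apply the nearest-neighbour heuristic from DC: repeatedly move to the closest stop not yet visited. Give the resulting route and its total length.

58 along DC → M7 → W7 → Y8 → G5 → F4 → DC.

DC → [M7:10 / W7:14 / Y8:16 / G5:23 / F4:25] → M7 (10)
M7 → [W7:4 / Y8:6 / G5:13 / F4:15] → W7 (4)
W7 → [Y8:2 / G5:9 / F4:11] → Y8 (2)
Y8 → [G5:7 / F4:9] → G5 (7)
G5 → [F4:10] → F4 (10)
Return F4→DC: 25.
Total = 10 + 4 + 2 + 7 + 10 + 25 = 58.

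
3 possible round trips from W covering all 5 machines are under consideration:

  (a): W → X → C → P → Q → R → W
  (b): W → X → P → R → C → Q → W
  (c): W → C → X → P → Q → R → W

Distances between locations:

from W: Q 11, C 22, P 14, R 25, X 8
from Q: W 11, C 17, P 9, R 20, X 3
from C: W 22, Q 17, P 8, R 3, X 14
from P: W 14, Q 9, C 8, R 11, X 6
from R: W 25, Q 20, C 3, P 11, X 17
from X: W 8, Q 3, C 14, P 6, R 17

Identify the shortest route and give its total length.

(a): 8 + 14 + 8 + 9 + 20 + 25 = 84
(b): 8 + 6 + 11 + 3 + 17 + 11 = 56
(c): 22 + 14 + 6 + 9 + 20 + 25 = 96

56 — (b) is the shortest.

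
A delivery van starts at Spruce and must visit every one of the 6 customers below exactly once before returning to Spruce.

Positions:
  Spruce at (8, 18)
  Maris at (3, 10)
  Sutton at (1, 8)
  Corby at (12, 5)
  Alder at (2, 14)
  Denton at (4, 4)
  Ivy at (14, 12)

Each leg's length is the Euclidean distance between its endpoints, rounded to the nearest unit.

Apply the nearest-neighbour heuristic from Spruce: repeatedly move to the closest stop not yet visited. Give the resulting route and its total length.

From Spruce: distances to unvisited — Alder=7, Ivy=8, Maris=9, Sutton=12, Corby=14, Denton=15. Nearest is Alder (7).
From Alder: distances to unvisited — Maris=4, Sutton=6, Denton=10, Ivy=12, Corby=13. Nearest is Maris (4).
From Maris: distances to unvisited — Sutton=3, Denton=6, Corby=10, Ivy=11. Nearest is Sutton (3).
From Sutton: distances to unvisited — Denton=5, Corby=11, Ivy=14. Nearest is Denton (5).
From Denton: distances to unvisited — Corby=8, Ivy=13. Nearest is Corby (8).
From Corby: distances to unvisited — Ivy=7. Nearest is Ivy (7).
Return Ivy→Spruce: 8.
Total = 7 + 4 + 3 + 5 + 8 + 7 + 8 = 42.

42 along Spruce → Alder → Maris → Sutton → Denton → Corby → Ivy → Spruce.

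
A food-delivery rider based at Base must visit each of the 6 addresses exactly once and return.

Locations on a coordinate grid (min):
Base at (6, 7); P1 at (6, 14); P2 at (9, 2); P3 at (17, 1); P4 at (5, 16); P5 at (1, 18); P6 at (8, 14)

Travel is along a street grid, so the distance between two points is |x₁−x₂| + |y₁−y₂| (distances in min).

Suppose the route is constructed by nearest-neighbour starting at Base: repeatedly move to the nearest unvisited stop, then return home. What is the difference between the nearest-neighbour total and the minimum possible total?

Base: P1=7, P2=8, P6=9, P4=10, P5=16, P3=17 ⇒ P1
P1: P6=2, P4=3, P5=9, P2=15, P3=24 ⇒ P6
P6: P4=5, P5=11, P2=13, P3=22 ⇒ P4
P4: P5=6, P2=18, P3=27 ⇒ P5
P5: P2=24, P3=33 ⇒ P2
P2: P3=9 ⇒ P3
NN route Base → P1 → P6 → P4 → P5 → P2 → P3 → Base costs 70.
Optimal: Base → P1 → P4 → P5 → P6 → P2 → P3 → Base costs 66 (by enumerating all 360 distinct tours).
Excess = 70 − 66 = 4.

Excess over optimum: 4 min.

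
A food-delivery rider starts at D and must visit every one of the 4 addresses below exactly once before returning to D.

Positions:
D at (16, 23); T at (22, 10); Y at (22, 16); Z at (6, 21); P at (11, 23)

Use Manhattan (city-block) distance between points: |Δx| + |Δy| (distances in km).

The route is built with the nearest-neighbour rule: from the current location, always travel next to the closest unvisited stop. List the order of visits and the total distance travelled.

Total distance 58 km via the nearest-neighbour route D → P → Z → Y → T → D.

At D the remaining stops are P 5, Z 12, Y 13, T 19; go to P.
At P the remaining stops are Z 7, Y 18, T 24; go to Z.
At Z the remaining stops are Y 21, T 27; go to Y.
At Y the remaining stops are T 6; go to T.
Return T→D: 19.
Total = 5 + 7 + 21 + 6 + 19 = 58.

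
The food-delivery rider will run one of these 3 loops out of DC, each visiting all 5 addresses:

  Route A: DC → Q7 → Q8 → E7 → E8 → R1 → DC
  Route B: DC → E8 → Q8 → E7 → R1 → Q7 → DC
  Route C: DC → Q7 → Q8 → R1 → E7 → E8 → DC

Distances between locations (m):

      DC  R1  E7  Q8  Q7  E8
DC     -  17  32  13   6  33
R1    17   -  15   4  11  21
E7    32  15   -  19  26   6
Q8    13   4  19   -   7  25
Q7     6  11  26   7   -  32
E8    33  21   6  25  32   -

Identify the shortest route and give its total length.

Route A: 6 + 7 + 19 + 6 + 21 + 17 = 76
Route B: 33 + 25 + 19 + 15 + 11 + 6 = 109
Route C: 6 + 7 + 4 + 15 + 6 + 33 = 71

Shortest is Route C, total 71 m.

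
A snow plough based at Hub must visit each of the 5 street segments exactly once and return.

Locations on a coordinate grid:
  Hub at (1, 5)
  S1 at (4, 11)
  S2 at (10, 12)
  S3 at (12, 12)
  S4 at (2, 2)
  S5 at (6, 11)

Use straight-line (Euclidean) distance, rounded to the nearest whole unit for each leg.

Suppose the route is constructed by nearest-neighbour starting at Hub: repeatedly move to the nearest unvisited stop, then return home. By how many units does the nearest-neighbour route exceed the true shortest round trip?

Hub: S4=3, S1=7, S5=8, S2=11, S3=13 ⇒ S4
S4: S1=9, S5=10, S2=13, S3=14 ⇒ S1
S1: S5=2, S2=6, S3=8 ⇒ S5
S5: S2=4, S3=6 ⇒ S2
S2: S3=2 ⇒ S3
NN route Hub → S4 → S1 → S5 → S2 → S3 → Hub costs 33.
Optimal: Hub → S1 → S5 → S2 → S3 → S4 → Hub costs 32 (by enumerating all 60 distinct tours).
Excess = 33 − 32 = 1.

Excess over optimum: 1.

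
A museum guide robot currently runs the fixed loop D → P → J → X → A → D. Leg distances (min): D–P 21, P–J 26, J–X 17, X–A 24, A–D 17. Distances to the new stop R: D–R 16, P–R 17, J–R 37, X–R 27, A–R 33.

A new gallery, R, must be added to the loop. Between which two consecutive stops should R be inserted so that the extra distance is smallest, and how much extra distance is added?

Adding 12 min by placing R on the D–P leg.

Insertion cost between consecutive stops i–j is d(i,R) + d(R,j) − d(i,j):
  between D and P: 16 + 17 − 21 = 12
  between P and J: 17 + 37 − 26 = 28
  between J and X: 37 + 27 − 17 = 47
  between X and A: 27 + 33 − 24 = 36
  between A and D: 33 + 16 − 17 = 32
Cheapest insertion is between D and P, adding 12.
New total = 105 + 12 = 117.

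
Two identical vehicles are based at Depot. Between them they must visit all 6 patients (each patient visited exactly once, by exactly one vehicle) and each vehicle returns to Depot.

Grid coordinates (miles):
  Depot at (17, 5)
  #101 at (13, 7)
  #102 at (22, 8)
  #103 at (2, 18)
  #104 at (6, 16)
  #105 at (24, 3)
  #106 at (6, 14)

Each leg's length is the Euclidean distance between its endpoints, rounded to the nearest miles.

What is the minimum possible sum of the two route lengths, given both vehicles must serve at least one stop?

Minimum combined distance: 57 miles.

Try each way of splitting the stops between the two vehicles (each non-empty) and, for each split, find the best tour for each vehicle:
  {#101} + {#102, #103, #104, #105, #106}: 8 + 54 = 62
  {#102} + {#101, #103, #104, #105, #106}: 12 + 53 = 65
  {#101, #102} + {#103, #104, #105, #106}: 19 + 53 = 72
  {#103} + {#101, #102, #104, #105, #106}: 40 + 46 = 86
  {#101, #103} + {#102, #104, #105, #106}: 40 + 46 = 86
  {#102, #103} + {#101, #104, #105, #106}: 48 + 45 = 93
  … (31 splits in total)
  {#102, #105} + {#101, #103, #104, #106}: 18 + 39 = 57  ← best
Best: vehicle 1 Depot → #102 → #105 → Depot = 18; vehicle 2 Depot → #101 → #104 → #103 → #106 → Depot = 39; combined 57.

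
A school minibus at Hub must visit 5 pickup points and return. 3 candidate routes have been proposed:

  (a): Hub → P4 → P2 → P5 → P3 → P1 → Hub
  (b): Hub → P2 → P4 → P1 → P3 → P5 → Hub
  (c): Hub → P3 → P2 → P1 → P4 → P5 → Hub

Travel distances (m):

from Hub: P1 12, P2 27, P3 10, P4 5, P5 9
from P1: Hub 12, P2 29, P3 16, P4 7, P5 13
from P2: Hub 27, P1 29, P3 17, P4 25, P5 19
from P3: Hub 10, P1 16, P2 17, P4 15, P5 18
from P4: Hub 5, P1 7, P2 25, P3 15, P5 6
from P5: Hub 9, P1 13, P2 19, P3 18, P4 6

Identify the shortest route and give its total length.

(a): 5 + 25 + 19 + 18 + 16 + 12 = 95
(b): 27 + 25 + 7 + 16 + 18 + 9 = 102
(c): 10 + 17 + 29 + 7 + 6 + 9 = 78

Shortest is (c), total 78 m.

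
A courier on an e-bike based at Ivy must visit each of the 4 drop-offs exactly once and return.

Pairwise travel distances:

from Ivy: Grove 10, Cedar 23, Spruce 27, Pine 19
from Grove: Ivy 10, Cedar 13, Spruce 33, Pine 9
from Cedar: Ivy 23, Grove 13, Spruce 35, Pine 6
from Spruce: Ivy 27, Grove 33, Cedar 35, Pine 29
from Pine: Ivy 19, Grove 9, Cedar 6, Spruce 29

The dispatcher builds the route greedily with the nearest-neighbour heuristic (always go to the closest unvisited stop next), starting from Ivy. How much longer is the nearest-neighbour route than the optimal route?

Ivy: Grove=10, Pine=19, Cedar=23, Spruce=27 ⇒ Grove
Grove: Pine=9, Cedar=13, Spruce=33 ⇒ Pine
Pine: Cedar=6, Spruce=29 ⇒ Cedar
Cedar: Spruce=35 ⇒ Spruce
NN route Ivy → Grove → Pine → Cedar → Spruce → Ivy costs 87.
Optimal: Ivy → Grove → Cedar → Pine → Spruce → Ivy costs 85 (by enumerating all 12 distinct tours).
Excess = 87 − 85 = 2.

The nearest-neighbour route is 2 longer than optimal.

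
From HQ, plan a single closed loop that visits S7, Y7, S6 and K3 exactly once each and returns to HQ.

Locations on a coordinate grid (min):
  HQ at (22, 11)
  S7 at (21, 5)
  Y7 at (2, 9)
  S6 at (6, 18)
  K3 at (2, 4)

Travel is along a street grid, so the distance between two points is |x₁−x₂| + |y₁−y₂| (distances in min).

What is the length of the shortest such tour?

With 4 stops there are 4!/2 = 12 distinct round trips (a route and its reverse cost the same).
HQ→S7→Y7→S6→K3→HQ: 7+23+13+18+27 = 88
HQ→S7→Y7→K3→S6→HQ: 7+23+5+18+23 = 76
HQ→S7→S6→Y7→K3→HQ: 7+28+13+5+27 = 80
HQ→S7→S6→K3→Y7→HQ: 7+28+18+5+22 = 80
HQ→S7→K3→Y7→S6→HQ: 7+20+5+13+23 = 68
HQ→S7→K3→S6→Y7→HQ: 7+20+18+13+22 = 80
HQ→Y7→S7→S6→K3→HQ: 22+23+28+18+27 = 118
HQ→Y7→S7→K3→S6→HQ: 22+23+20+18+23 = 106
HQ→Y7→S6→S7→K3→HQ: 22+13+28+20+27 = 110
HQ→Y7→K3→S7→S6→HQ: 22+5+20+28+23 = 98
HQ→S6→S7→Y7→K3→HQ: 23+28+23+5+27 = 106
HQ→S6→Y7→S7→K3→HQ: 23+13+23+20+27 = 106
The minimum is 68.
One optimal route: HQ → S7 → K3 → Y7 → S6 → HQ (or its reverse).

68 min — the shortest possible round trip.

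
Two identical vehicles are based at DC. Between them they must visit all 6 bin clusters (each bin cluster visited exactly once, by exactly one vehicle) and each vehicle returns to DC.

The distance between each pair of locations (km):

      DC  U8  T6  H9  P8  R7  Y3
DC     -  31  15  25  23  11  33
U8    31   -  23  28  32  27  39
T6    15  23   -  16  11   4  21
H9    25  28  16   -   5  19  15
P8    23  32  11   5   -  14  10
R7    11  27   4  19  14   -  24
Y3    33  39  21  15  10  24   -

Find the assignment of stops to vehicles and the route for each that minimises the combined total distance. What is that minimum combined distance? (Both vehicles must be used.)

Check every non-empty split of the stops between the two vehicles; for each half take its own optimal tour:
  {U8} + {T6, H9, P8, R7, Y3}: 62 + 76 = 138
  {T6} + {U8, H9, P8, R7, Y3}: 30 + 109 = 139
  {U8, T6} + {H9, P8, R7, Y3}: 69 + 75 = 144
  {H9} + {U8, T6, P8, R7, Y3}: 50 + 106 = 156
  {U8, H9} + {T6, P8, R7, Y3}: 84 + 69 = 153
  {T6, H9} + {U8, P8, R7, Y3}: 56 + 105 = 161
  … (31 splits in total)
  {R7} + {U8, T6, H9, P8, Y3}: 22 + 110 = 132  ← best
Best: vehicle 1 DC → R7 → DC = 22; vehicle 2 DC → U8 → H9 → P8 → Y3 → T6 → DC = 110; combined 132.

132 km — the smallest possible combined total.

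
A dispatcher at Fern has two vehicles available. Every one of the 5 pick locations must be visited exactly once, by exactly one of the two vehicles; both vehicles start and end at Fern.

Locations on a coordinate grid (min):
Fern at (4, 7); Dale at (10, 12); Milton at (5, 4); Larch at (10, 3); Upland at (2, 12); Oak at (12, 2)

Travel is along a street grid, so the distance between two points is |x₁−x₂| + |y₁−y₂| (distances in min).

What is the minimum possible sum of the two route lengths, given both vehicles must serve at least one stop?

Try each way of splitting the stops between the two vehicles (each non-empty) and, for each split, find the best tour for each vehicle:
  {Dale} + {Milton, Larch, Upland, Oak}: 22 + 40 = 62
  {Milton} + {Dale, Larch, Upland, Oak}: 8 + 40 = 48
  {Dale, Milton} + {Larch, Upland, Oak}: 28 + 40 = 68
  {Larch} + {Dale, Milton, Upland, Oak}: 20 + 40 = 60
  {Dale, Larch} + {Milton, Upland, Oak}: 30 + 40 = 70
  {Milton, Larch} + {Dale, Upland, Oak}: 20 + 40 = 60
  … (15 splits in total)
Best: vehicle 1 Fern → Milton → Fern = 8; vehicle 2 Fern → Larch → Oak → Dale → Upland → Fern = 40; combined 48.

Minimum combined distance: 48 min.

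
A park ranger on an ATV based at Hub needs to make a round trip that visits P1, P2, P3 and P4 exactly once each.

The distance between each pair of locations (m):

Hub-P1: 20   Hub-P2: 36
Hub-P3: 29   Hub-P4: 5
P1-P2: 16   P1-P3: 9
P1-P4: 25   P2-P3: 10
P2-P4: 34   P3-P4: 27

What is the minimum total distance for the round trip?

Hub→P1→P2→P3→P4→Hub: 20+16+10+27+5 = 78
Hub→P1→P2→P4→P3→Hub: 20+16+34+27+29 = 126
Hub→P1→P3→P2→P4→Hub: 20+9+10+34+5 = 78
Hub→P1→P3→P4→P2→Hub: 20+9+27+34+36 = 126
Hub→P1→P4→P2→P3→Hub: 20+25+34+10+29 = 118
Hub→P1→P4→P3→P2→Hub: 20+25+27+10+36 = 118
Hub→P2→P1→P3→P4→Hub: 36+16+9+27+5 = 93
Hub→P2→P1→P4→P3→Hub: 36+16+25+27+29 = 133
Hub→P2→P3→P1→P4→Hub: 36+10+9+25+5 = 85
Hub→P2→P4→P1→P3→Hub: 36+34+25+9+29 = 133
Hub→P3→P1→P2→P4→Hub: 29+9+16+34+5 = 93
Hub→P3→P2→P1→P4→Hub: 29+10+16+25+5 = 85
The minimum is 78.
One optimal route: Hub → P1 → P2 → P3 → P4 → Hub (or its reverse).

Minimum total distance: 78 m.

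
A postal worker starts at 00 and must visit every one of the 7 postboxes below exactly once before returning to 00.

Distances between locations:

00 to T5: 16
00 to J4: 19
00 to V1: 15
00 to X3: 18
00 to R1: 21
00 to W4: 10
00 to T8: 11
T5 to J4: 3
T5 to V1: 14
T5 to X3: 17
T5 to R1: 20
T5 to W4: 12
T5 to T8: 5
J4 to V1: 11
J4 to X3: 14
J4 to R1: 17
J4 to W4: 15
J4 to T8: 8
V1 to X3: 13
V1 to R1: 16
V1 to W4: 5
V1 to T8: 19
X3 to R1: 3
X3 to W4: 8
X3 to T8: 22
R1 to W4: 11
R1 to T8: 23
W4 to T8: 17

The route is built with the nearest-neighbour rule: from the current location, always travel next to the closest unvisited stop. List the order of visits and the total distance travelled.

Nearest-neighbour total = 80; route 00 → W4 → V1 → J4 → T5 → T8 → X3 → R1 → 00.

00 → [W4:10 / T8:11 / V1:15 / T5:16 / X3:18 / J4:19 / R1:21] → W4 (10)
W4 → [V1:5 / X3:8 / R1:11 / T5:12 / J4:15 / T8:17] → V1 (5)
V1 → [J4:11 / X3:13 / T5:14 / R1:16 / T8:19] → J4 (11)
J4 → [T5:3 / T8:8 / X3:14 / R1:17] → T5 (3)
T5 → [T8:5 / X3:17 / R1:20] → T8 (5)
T8 → [X3:22 / R1:23] → X3 (22)
X3 → [R1:3] → R1 (3)
Return R1→00: 21.
Total = 10 + 5 + 11 + 3 + 5 + 22 + 3 + 21 = 80.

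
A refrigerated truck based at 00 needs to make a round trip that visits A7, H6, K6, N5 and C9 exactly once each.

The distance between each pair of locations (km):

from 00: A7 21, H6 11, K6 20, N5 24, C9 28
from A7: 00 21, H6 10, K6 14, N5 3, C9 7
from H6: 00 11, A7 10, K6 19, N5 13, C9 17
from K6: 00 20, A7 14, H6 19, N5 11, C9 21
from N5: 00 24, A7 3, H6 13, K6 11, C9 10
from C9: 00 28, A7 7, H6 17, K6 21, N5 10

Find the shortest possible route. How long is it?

69 km — the shortest possible round trip.

There are 60 distinct closed tours to check (reversals are equivalent).
00 - A7 - H6 - K6 - N5 - C9 - 00: 21+10+19+11+10+28 = 99
00 - A7 - H6 - K6 - C9 - N5 - 00: 21+10+19+21+10+24 = 105
00 - A7 - H6 - N5 - K6 - C9 - 00: 21+10+13+11+21+28 = 104
00 - A7 - H6 - N5 - C9 - K6 - 00: 21+10+13+10+21+20 = 95
00 - A7 - H6 - C9 - K6 - N5 - 00: 21+10+17+21+11+24 = 104
00 - A7 - H6 - C9 - N5 - K6 - 00: 21+10+17+10+11+20 = 89
00 - A7 - K6 - H6 - N5 - C9 - 00: 21+14+19+13+10+28 = 105
00 - A7 - K6 - H6 - C9 - N5 - 00: 21+14+19+17+10+24 = 105
00 - A7 - K6 - N5 - H6 - C9 - 00: 21+14+11+13+17+28 = 104
00 - A7 - K6 - N5 - C9 - H6 - 00: 21+14+11+10+17+11 = 84
00 - A7 - K6 - C9 - H6 - N5 - 00: 21+14+21+17+13+24 = 110
00 - A7 - K6 - C9 - N5 - H6 - 00: 21+14+21+10+13+11 = 90
00 - A7 - N5 - H6 - K6 - C9 - 00: 21+3+13+19+21+28 = 105
00 - A7 - N5 - H6 - C9 - K6 - 00: 21+3+13+17+21+20 = 95
… (46 more)
00 - H6 - A7 - C9 - N5 - K6 - 00: 11+10+7+10+11+20 = 69  ← best
The minimum is 69.
One optimal route: 00 → H6 → A7 → C9 → N5 → K6 → 00 (or its reverse).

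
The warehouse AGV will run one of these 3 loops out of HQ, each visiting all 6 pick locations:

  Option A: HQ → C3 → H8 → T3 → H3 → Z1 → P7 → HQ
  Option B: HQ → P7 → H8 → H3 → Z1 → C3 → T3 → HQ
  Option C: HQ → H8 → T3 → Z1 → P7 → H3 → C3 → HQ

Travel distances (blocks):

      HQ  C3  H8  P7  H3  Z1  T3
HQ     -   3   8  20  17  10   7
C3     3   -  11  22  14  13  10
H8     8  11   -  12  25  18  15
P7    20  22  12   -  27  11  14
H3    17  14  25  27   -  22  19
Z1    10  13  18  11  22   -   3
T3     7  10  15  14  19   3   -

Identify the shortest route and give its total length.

Option A: 3 + 11 + 15 + 19 + 22 + 11 + 20 = 101
Option B: 20 + 12 + 25 + 22 + 13 + 10 + 7 = 109
Option C: 8 + 15 + 3 + 11 + 27 + 14 + 3 = 81

81 blocks — Option C is the shortest.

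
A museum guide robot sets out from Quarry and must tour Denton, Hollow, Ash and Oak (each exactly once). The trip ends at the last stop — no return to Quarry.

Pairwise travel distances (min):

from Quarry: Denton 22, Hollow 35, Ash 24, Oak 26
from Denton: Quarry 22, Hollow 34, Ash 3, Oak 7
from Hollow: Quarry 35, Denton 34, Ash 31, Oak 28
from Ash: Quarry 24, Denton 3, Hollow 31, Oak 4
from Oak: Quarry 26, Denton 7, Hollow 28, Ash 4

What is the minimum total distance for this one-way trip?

There are 4! = 24 possible orderings.
Quarry→Denton→Hollow→Ash→Oak: 22+34+31+4 = 91
Quarry→Denton→Hollow→Oak→Ash: 22+34+28+4 = 88
Quarry→Denton→Ash→Hollow→Oak: 22+3+31+28 = 84
Quarry→Denton→Ash→Oak→Hollow: 22+3+4+28 = 57
Quarry→Denton→Oak→Hollow→Ash: 22+7+28+31 = 88
Quarry→Denton→Oak→Ash→Hollow: 22+7+4+31 = 64
Quarry→Hollow→Denton→Ash→Oak: 35+34+3+4 = 76
Quarry→Hollow→Denton→Oak→Ash: 35+34+7+4 = 80
Quarry→Hollow→Ash→Denton→Oak: 35+31+3+7 = 76
Quarry→Hollow→Ash→Oak→Denton: 35+31+4+7 = 77
Quarry→Hollow→Oak→Denton→Ash: 35+28+7+3 = 73
Quarry→Hollow→Oak→Ash→Denton: 35+28+4+3 = 70
Quarry→Ash→Denton→Hollow→Oak: 24+3+34+28 = 89
Quarry→Ash→Denton→Oak→Hollow: 24+3+7+28 = 62
… (10 more)
The minimum is 57.
One shortest path: Quarry → Denton → Ash → Oak → Hollow.

Minimum one-way distance = 57 min.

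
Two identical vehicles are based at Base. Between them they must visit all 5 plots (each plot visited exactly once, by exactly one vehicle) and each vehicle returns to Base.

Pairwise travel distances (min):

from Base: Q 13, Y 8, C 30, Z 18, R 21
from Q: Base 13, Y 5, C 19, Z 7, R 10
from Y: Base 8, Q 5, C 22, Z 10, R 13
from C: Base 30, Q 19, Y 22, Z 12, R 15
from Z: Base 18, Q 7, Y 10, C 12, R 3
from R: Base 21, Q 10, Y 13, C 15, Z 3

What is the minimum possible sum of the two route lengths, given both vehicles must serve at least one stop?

Check every non-empty split of the stops between the two vehicles; for each half take its own optimal tour:
  {Q} + {Y, C, Z, R}: 26 + 66 = 92
  {Y} + {Q, C, Z, R}: 16 + 68 = 84
  {Q, Y} + {C, Z, R}: 26 + 66 = 92
  {C} + {Q, Y, Z, R}: 60 + 44 = 104
  {Q, C} + {Y, Z, R}: 62 + 42 = 104
  {Y, C} + {Q, Z, R}: 60 + 44 = 104
  … (15 splits in total)
Best: vehicle 1 Base → Y → Base = 16; vehicle 2 Base → Q → C → Z → R → Base = 68; combined 84.

Minimum combined distance: 84 min.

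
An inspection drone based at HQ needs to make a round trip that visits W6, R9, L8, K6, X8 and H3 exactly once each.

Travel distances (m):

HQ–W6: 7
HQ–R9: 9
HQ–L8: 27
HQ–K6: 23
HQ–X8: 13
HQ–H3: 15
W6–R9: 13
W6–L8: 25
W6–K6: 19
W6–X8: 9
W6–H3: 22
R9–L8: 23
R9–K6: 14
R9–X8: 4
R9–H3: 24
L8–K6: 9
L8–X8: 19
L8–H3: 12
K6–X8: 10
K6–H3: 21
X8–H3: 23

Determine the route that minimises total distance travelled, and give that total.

Minimum total distance: 70 m.

With 6 stops there are 6!/2 = 360 distinct round trips (a route and its reverse cost the same).
HQ→W6→R9→L8→K6→X8→H3→HQ: 7+13+23+9+10+23+15 = 100
HQ→W6→R9→L8→K6→H3→X8→HQ: 7+13+23+9+21+23+13 = 109
HQ→W6→R9→L8→X8→K6→H3→HQ: 7+13+23+19+10+21+15 = 108
HQ→W6→R9→L8→X8→H3→K6→HQ: 7+13+23+19+23+21+23 = 129
HQ→W6→R9→L8→H3→K6→X8→HQ: 7+13+23+12+21+10+13 = 99
HQ→W6→R9→L8→H3→X8→K6→HQ: 7+13+23+12+23+10+23 = 111
HQ→W6→R9→K6→L8→X8→H3→HQ: 7+13+14+9+19+23+15 = 100
HQ→W6→R9→K6→L8→H3→X8→HQ: 7+13+14+9+12+23+13 = 91
… (352 more)
HQ→W6→R9→X8→K6→L8→H3→HQ: 7+13+4+10+9+12+15 = 70  ← best
The minimum is 70.
One optimal route: HQ → W6 → R9 → X8 → K6 → L8 → H3 → HQ (or its reverse).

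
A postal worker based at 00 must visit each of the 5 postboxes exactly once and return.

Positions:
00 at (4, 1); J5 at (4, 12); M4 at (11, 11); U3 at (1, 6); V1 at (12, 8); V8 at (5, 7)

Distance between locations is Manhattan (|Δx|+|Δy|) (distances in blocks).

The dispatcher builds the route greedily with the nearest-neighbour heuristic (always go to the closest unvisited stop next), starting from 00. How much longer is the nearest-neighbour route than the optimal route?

Excess over optimum: 4 blocks.

00: V8=7, U3=8, J5=11, V1=15, M4=17 ⇒ V8
V8: U3=5, J5=6, V1=8, M4=10 ⇒ U3
U3: J5=9, V1=13, M4=15 ⇒ J5
J5: M4=8, V1=12 ⇒ M4
M4: V1=4 ⇒ V1
NN route 00 → V8 → U3 → J5 → M4 → V1 → 00 costs 48.
Optimal: 00 → J5 → M4 → V1 → V8 → U3 → 00 costs 44 (by enumerating all 60 distinct tours).
Excess = 48 − 44 = 4.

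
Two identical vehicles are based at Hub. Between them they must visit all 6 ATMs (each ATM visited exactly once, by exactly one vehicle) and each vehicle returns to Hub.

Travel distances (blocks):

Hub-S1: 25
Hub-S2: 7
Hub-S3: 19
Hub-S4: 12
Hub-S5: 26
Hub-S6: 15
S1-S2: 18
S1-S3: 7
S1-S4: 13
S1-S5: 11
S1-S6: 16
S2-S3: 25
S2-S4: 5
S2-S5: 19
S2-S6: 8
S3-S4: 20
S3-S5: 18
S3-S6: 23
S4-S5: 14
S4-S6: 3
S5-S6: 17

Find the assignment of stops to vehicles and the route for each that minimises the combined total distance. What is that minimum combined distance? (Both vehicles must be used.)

83 blocks — the smallest possible combined total.

Try each way of splitting the stops between the two vehicles (each non-empty) and, for each split, find the best tour for each vehicle:
  {S1} + {S2, S3, S4, S5, S6}: 50 + 69 = 119
  {S2} + {S1, S3, S4, S5, S6}: 14 + 69 = 83
  {S1, S2} + {S3, S4, S5, S6}: 50 + 69 = 119
  {S3} + {S1, S2, S4, S5, S6}: 38 + 68 = 106
  {S1, S3} + {S2, S4, S5, S6}: 51 + 58 = 109
  {S2, S3} + {S1, S4, S5, S6}: 51 + 68 = 119
  … (31 splits in total)
Best: vehicle 1 Hub → S2 → Hub = 14; vehicle 2 Hub → S3 → S1 → S5 → S4 → S6 → Hub = 69; combined 83.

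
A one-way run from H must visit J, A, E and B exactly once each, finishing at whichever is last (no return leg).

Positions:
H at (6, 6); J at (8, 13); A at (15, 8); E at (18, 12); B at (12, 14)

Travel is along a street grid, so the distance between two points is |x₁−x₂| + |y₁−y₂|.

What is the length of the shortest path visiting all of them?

Shortest open route: 29.

There are 4! = 24 possible orderings.
H → J → A → E → B: 9+12+7+8 = 36
H → J → A → B → E: 9+12+9+8 = 38
H → J → E → A → B: 9+11+7+9 = 36
H → J → E → B → A: 9+11+8+9 = 37
H → J → B → A → E: 9+5+9+7 = 30
H → J → B → E → A: 9+5+8+7 = 29
H → A → J → E → B: 11+12+11+8 = 42
H → A → J → B → E: 11+12+5+8 = 36
H → A → E → J → B: 11+7+11+5 = 34
H → A → E → B → J: 11+7+8+5 = 31
H → A → B → J → E: 11+9+5+11 = 36
H → A → B → E → J: 11+9+8+11 = 39
H → E → J → A → B: 18+11+12+9 = 50
H → E → J → B → A: 18+11+5+9 = 43
… (10 more)
The minimum is 29.
One shortest path: H → J → B → E → A.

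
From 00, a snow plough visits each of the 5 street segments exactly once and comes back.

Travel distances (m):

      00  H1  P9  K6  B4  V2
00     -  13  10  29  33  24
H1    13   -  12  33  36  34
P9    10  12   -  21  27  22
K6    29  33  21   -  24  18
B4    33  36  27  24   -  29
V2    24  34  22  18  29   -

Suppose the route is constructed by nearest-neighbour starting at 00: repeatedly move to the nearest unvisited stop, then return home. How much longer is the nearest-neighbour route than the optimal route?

The nearest-neighbour route is 17 m longer than optimal.

00: P9=10, H1=13, V2=24, K6=29, B4=33 ⇒ P9
P9: H1=12, K6=21, V2=22, B4=27 ⇒ H1
H1: K6=33, V2=34, B4=36 ⇒ K6
K6: V2=18, B4=24 ⇒ V2
V2: B4=29 ⇒ B4
NN route 00 → P9 → H1 → K6 → V2 → B4 → 00 costs 135.
Optimal: 00 → H1 → P9 → B4 → K6 → V2 → 00 costs 118 (by enumerating all 60 distinct tours).
Excess = 135 − 118 = 17.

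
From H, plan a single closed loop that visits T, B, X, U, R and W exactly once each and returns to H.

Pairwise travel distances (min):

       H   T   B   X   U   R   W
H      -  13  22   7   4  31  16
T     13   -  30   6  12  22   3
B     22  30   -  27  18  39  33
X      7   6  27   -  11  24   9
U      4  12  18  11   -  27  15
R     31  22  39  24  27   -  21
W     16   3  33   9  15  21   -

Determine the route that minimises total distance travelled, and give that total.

98 min — the shortest possible round trip.

There are 360 distinct closed tours to check (reversals are equivalent).
H-T-B-X-U-R-W-H: 13+30+27+11+27+21+16 = 145
H-T-B-X-U-W-R-H: 13+30+27+11+15+21+31 = 148
H-T-B-X-R-U-W-H: 13+30+27+24+27+15+16 = 152
H-T-B-X-R-W-U-H: 13+30+27+24+21+15+4 = 134
H-T-B-X-W-U-R-H: 13+30+27+9+15+27+31 = 152
H-T-B-X-W-R-U-H: 13+30+27+9+21+27+4 = 131
H-T-B-U-X-R-W-H: 13+30+18+11+24+21+16 = 133
H-T-B-U-X-W-R-H: 13+30+18+11+9+21+31 = 133
… (352 more)
H-X-T-W-R-B-U-H: 7+6+3+21+39+18+4 = 98  ← best
The minimum is 98.
One optimal route: H → X → T → W → R → B → U → H (or its reverse).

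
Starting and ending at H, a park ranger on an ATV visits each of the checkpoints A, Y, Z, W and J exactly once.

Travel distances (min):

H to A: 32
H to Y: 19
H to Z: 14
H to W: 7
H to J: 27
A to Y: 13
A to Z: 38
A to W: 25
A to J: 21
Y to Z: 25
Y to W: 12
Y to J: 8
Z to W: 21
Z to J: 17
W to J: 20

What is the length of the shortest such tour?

H-A-Y-Z-W-J-H: 32+13+25+21+20+27 = 138
H-A-Y-Z-J-W-H: 32+13+25+17+20+7 = 114
H-A-Y-W-Z-J-H: 32+13+12+21+17+27 = 122
H-A-Y-W-J-Z-H: 32+13+12+20+17+14 = 108
H-A-Y-J-Z-W-H: 32+13+8+17+21+7 = 98
H-A-Y-J-W-Z-H: 32+13+8+20+21+14 = 108
H-A-Z-Y-W-J-H: 32+38+25+12+20+27 = 154
H-A-Z-Y-J-W-H: 32+38+25+8+20+7 = 130
H-A-Z-W-Y-J-H: 32+38+21+12+8+27 = 138
H-A-Z-W-J-Y-H: 32+38+21+20+8+19 = 138
H-A-Z-J-Y-W-H: 32+38+17+8+12+7 = 114
H-A-Z-J-W-Y-H: 32+38+17+20+12+19 = 138
H-A-W-Y-Z-J-H: 32+25+12+25+17+27 = 138
H-A-W-Y-J-Z-H: 32+25+12+8+17+14 = 108
… (46 more)
H-Z-J-A-Y-W-H: 14+17+21+13+12+7 = 84  ← best
The minimum is 84.
One optimal route: H → Z → J → A → Y → W → H (or its reverse).

Shortest round trip = 84 min.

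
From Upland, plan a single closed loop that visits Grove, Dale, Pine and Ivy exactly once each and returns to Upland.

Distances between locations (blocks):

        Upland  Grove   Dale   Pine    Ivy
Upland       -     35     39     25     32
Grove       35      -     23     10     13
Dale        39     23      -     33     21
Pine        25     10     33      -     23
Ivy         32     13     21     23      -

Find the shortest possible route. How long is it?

Upland-Grove-Dale-Pine-Ivy-Upland: 35+23+33+23+32 = 146
Upland-Grove-Dale-Ivy-Pine-Upland: 35+23+21+23+25 = 127
Upland-Grove-Pine-Dale-Ivy-Upland: 35+10+33+21+32 = 131
Upland-Grove-Pine-Ivy-Dale-Upland: 35+10+23+21+39 = 128
Upland-Grove-Ivy-Dale-Pine-Upland: 35+13+21+33+25 = 127
Upland-Grove-Ivy-Pine-Dale-Upland: 35+13+23+33+39 = 143
Upland-Dale-Grove-Pine-Ivy-Upland: 39+23+10+23+32 = 127
Upland-Dale-Grove-Ivy-Pine-Upland: 39+23+13+23+25 = 123
Upland-Dale-Pine-Grove-Ivy-Upland: 39+33+10+13+32 = 127
Upland-Dale-Ivy-Grove-Pine-Upland: 39+21+13+10+25 = 108
Upland-Pine-Grove-Dale-Ivy-Upland: 25+10+23+21+32 = 111
Upland-Pine-Dale-Grove-Ivy-Upland: 25+33+23+13+32 = 126
The minimum is 108.
One optimal route: Upland → Dale → Ivy → Grove → Pine → Upland (or its reverse).

108 blocks — the shortest possible round trip.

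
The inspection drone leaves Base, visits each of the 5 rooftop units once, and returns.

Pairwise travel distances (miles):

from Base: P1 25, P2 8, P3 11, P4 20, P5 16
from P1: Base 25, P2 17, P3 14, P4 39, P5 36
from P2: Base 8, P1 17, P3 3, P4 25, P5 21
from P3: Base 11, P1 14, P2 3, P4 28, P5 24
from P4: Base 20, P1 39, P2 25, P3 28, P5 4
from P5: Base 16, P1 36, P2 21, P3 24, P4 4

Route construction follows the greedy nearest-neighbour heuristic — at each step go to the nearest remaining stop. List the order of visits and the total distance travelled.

Base → [P2:8 / P3:11 / P5:16 / P4:20 / P1:25] → P2 (8)
P2 → [P3:3 / P1:17 / P5:21 / P4:25] → P3 (3)
P3 → [P1:14 / P5:24 / P4:28] → P1 (14)
P1 → [P5:36 / P4:39] → P5 (36)
P5 → [P4:4] → P4 (4)
Return P4→Base: 20.
Total = 8 + 3 + 14 + 36 + 4 + 20 = 85.

85 miles along Base → P2 → P3 → P1 → P5 → P4 → Base.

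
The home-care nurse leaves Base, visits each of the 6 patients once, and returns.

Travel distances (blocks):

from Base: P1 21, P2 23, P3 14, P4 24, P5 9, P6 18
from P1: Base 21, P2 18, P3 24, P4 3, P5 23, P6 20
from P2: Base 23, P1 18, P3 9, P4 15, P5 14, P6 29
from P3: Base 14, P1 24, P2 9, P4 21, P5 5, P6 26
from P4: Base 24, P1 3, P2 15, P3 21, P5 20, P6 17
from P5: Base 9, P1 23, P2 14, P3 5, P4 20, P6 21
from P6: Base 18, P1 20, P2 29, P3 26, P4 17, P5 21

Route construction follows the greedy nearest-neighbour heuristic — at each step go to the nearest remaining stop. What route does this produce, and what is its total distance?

At Base the remaining stops are P5 9, P3 14, P6 18, P1 21, P2 23, P4 24; go to P5.
At P5 the remaining stops are P3 5, P2 14, P4 20, P6 21, P1 23; go to P3.
At P3 the remaining stops are P2 9, P4 21, P1 24, P6 26; go to P2.
At P2 the remaining stops are P4 15, P1 18, P6 29; go to P4.
At P4 the remaining stops are P1 3, P6 17; go to P1.
At P1 the remaining stops are P6 20; go to P6.
Return P6→Base: 18.
Total = 9 + 5 + 9 + 15 + 3 + 20 + 18 = 79.

Nearest-neighbour total = 79 blocks; route Base → P5 → P3 → P2 → P4 → P1 → P6 → Base.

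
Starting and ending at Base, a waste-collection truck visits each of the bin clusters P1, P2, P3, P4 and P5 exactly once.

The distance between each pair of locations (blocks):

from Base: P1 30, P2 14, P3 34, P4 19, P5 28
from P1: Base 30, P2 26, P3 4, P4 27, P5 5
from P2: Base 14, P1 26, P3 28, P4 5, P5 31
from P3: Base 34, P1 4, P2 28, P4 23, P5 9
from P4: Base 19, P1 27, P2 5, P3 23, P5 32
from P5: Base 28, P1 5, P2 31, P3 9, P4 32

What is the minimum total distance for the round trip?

With 5 stops there are 5!/2 = 60 distinct round trips (a route and its reverse cost the same).
Base-P1-P2-P3-P4-P5-Base: 30+26+28+23+32+28 = 167
Base-P1-P2-P3-P5-P4-Base: 30+26+28+9+32+19 = 144
Base-P1-P2-P4-P3-P5-Base: 30+26+5+23+9+28 = 121
Base-P1-P2-P4-P5-P3-Base: 30+26+5+32+9+34 = 136
Base-P1-P2-P5-P3-P4-Base: 30+26+31+9+23+19 = 138
Base-P1-P2-P5-P4-P3-Base: 30+26+31+32+23+34 = 176
Base-P1-P3-P2-P4-P5-Base: 30+4+28+5+32+28 = 127
Base-P1-P3-P2-P5-P4-Base: 30+4+28+31+32+19 = 144
Base-P1-P3-P4-P2-P5-Base: 30+4+23+5+31+28 = 121
Base-P1-P3-P4-P5-P2-Base: 30+4+23+32+31+14 = 134
Base-P1-P3-P5-P2-P4-Base: 30+4+9+31+5+19 = 98
Base-P1-P3-P5-P4-P2-Base: 30+4+9+32+5+14 = 94
Base-P1-P4-P2-P3-P5-Base: 30+27+5+28+9+28 = 127
Base-P1-P4-P2-P5-P3-Base: 30+27+5+31+9+34 = 136
… (46 more)
Base-P2-P4-P3-P1-P5-Base: 14+5+23+4+5+28 = 79  ← best
The minimum is 79.
One optimal route: Base → P2 → P4 → P3 → P1 → P5 → Base (or its reverse).

Shortest round trip = 79 blocks.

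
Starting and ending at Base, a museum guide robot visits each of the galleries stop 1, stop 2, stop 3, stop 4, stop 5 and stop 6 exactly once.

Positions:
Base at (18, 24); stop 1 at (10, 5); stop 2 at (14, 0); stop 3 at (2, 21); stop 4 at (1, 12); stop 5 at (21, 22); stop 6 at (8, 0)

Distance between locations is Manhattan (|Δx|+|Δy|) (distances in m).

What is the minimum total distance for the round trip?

Shortest round trip = 92 m.

With 6 stops there are 6!/2 = 360 distinct round trips (a route and its reverse cost the same).
Base→stop 1→stop 2→stop 3→stop 4→stop 5→stop 6→Base: 27+9+33+10+30+35+34 = 178
Base→stop 1→stop 2→stop 3→stop 4→stop 6→stop 5→Base: 27+9+33+10+19+35+5 = 138
Base→stop 1→stop 2→stop 3→stop 5→stop 4→stop 6→Base: 27+9+33+20+30+19+34 = 172
Base→stop 1→stop 2→stop 3→stop 5→stop 6→stop 4→Base: 27+9+33+20+35+19+29 = 172
Base→stop 1→stop 2→stop 3→stop 6→stop 4→stop 5→Base: 27+9+33+27+19+30+5 = 150
Base→stop 1→stop 2→stop 3→stop 6→stop 5→stop 4→Base: 27+9+33+27+35+30+29 = 190
Base→stop 1→stop 2→stop 4→stop 3→stop 5→stop 6→Base: 27+9+25+10+20+35+34 = 160
Base→stop 1→stop 2→stop 4→stop 3→stop 6→stop 5→Base: 27+9+25+10+27+35+5 = 138
… (352 more)
Base→stop 2→stop 6→stop 1→stop 4→stop 3→stop 5→Base: 28+6+7+16+10+20+5 = 92  ← best
The minimum is 92.
One optimal route: Base → stop 2 → stop 6 → stop 1 → stop 4 → stop 3 → stop 5 → Base (or its reverse).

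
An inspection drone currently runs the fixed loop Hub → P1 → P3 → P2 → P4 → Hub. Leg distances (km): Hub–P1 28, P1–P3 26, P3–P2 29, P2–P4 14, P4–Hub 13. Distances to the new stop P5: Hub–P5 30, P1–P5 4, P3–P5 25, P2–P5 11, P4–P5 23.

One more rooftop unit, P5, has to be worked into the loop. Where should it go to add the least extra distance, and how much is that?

Adding 3 km by placing P5 on the P1–P3 leg.

Insertion cost between consecutive stops i–j is d(i,P5) + d(P5,j) − d(i,j):
  between Hub and P1: 30 + 4 − 28 = 6
  between P1 and P3: 4 + 25 − 26 = 3
  between P3 and P2: 25 + 11 − 29 = 7
  between P2 and P4: 11 + 23 − 14 = 20
  between P4 and Hub: 23 + 30 − 13 = 40
Cheapest insertion is between P1 and P3, adding 3.
New total = 110 + 3 = 113.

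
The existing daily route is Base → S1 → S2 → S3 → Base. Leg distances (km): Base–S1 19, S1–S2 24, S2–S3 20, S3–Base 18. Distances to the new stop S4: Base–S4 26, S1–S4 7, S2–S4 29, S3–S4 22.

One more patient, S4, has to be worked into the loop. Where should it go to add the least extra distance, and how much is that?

Insertion cost between consecutive stops i–j is d(i,S4) + d(S4,j) − d(i,j):
  between Base and S1: 26 + 7 − 19 = 14
  between S1 and S2: 7 + 29 − 24 = 12
  between S2 and S3: 29 + 22 − 20 = 31
  between S3 and Base: 22 + 26 − 18 = 30
Cheapest insertion is between S1 and S2, adding 12.
New total = 81 + 12 = 93.

+12 km — insert S4 between S1 and S2.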